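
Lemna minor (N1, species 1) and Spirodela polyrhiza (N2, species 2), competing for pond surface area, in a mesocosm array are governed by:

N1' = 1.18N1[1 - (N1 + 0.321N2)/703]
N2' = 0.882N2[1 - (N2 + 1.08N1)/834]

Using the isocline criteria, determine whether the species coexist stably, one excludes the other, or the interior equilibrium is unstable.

Compare the nullcline intercepts: K1/α12 = 703/0.321 = 2190 > K2 = 834; K2/α21 = 834/1.08 = 772 > K1 = 703.
Since both inequalities hold, each species can invade when rare, so the interior equilibrium is stable.

stable coexistence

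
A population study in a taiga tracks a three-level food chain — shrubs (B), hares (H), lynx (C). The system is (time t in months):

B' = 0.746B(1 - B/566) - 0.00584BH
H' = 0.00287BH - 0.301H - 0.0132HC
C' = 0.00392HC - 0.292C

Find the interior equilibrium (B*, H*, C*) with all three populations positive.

From dC/dt = 0: 0.00392H* = 0.292, so H* = 74.5.
From dB/dt = 0: 0.746(1 - B*/566) = 0.00584·74.5, giving B* = 566·(1 - 0.583) = 236.
From dH/dt = 0: 0.00287·236 - 0.301 = 0.0132C*, so C* = 0.376/0.0132 = 28.5.

B* ≈ 236, H* ≈ 74.5, C* ≈ 28.5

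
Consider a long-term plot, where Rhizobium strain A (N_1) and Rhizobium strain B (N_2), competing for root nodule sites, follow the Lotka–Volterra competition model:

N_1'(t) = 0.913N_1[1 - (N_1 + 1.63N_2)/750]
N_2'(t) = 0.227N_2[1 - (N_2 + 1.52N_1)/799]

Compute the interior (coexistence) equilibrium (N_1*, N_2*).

N_1* ≈ 374, N_2* ≈ 231

Setting both brackets to zero gives the nullclines N_1 + 1.63N_2 = 750 and 1.52N_1 + N_2 = 799.
Substituting N_2 = 799 - 1.52N_1 into the first: N_1(1 - 1.63·1.52) = 750 - 1.63·799.
So N_1* = -552/-1.48 = 374, and then N_2* = 799 - 1.52·374 = 231.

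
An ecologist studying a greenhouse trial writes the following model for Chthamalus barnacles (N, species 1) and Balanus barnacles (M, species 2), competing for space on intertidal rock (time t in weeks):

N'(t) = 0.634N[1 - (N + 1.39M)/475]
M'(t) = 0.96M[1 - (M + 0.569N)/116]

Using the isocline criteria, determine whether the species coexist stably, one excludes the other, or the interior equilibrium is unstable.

Compare the nullcline intercepts: K1/α12 = 475/1.39 = 342 > K2 = 116; K2/α21 = 116/0.569 = 204 < K1 = 475.
Since the inequalities point opposite ways, species 1 can invade but species 2 cannot.

species 1 excludes species 2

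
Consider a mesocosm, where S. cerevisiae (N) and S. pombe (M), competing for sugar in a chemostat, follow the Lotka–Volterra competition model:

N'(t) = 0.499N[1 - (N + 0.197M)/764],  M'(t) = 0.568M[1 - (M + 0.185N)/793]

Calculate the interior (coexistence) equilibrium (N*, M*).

N* ≈ 631, M* ≈ 676

Setting both brackets to zero gives the nullclines N + 0.197M = 764 and 0.185N + M = 793.
Substituting M = 793 - 0.185N into the first: N(1 - 0.197·0.185) = 764 - 0.197·793.
So N* = 608/0.964 = 631, and then M* = 793 - 0.185·631 = 676.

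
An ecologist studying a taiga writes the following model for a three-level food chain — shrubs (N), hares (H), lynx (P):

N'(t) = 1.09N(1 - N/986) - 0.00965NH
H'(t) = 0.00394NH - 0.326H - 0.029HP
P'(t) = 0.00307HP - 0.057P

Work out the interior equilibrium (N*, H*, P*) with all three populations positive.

N* ≈ 824, H* ≈ 18.6, P* ≈ 101

From dP/dt = 0: 0.00307H* = 0.057, so H* = 18.6.
From dN/dt = 0: 1.09(1 - N*/986) = 0.00965·18.6, giving N* = 986·(1 - 0.164) = 824.
From dH/dt = 0: 0.00394·824 - 0.326 = 0.029P*, so P* = 2.92/0.029 = 101.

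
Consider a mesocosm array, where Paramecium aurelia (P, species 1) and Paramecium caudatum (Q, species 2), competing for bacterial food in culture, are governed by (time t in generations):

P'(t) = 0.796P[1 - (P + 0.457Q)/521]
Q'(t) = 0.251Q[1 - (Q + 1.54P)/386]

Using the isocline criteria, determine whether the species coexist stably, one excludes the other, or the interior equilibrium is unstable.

species 1 excludes species 2

Compare the nullcline intercepts: K1/α12 = 521/0.457 = 1140 > K2 = 386; K2/α21 = 386/1.54 = 251 < K1 = 521.
Since the inequalities point opposite ways, species 1 can invade but species 2 cannot.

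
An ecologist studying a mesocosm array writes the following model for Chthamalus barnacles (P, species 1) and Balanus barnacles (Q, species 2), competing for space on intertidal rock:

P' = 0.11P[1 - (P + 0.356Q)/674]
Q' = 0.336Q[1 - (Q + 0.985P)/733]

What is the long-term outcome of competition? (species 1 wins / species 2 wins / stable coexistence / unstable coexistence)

stable coexistence

Compare the nullcline intercepts: K1/α12 = 674/0.356 = 1890 > K2 = 733; K2/α21 = 733/0.985 = 744 > K1 = 674.
Since both inequalities hold, each species can invade when rare, so the interior equilibrium is stable.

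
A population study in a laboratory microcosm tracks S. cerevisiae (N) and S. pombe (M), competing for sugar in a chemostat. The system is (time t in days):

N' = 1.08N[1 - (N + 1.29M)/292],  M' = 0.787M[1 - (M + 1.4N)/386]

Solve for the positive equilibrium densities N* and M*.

N* ≈ 256, M* ≈ 28.3

Setting both brackets to zero gives the nullclines N + 1.29M = 292 and 1.4N + M = 386.
Substituting M = 386 - 1.4N into the first: N(1 - 1.29·1.4) = 292 - 1.29·386.
So N* = -206/-0.806 = 256, and then M* = 386 - 1.4·256 = 28.3.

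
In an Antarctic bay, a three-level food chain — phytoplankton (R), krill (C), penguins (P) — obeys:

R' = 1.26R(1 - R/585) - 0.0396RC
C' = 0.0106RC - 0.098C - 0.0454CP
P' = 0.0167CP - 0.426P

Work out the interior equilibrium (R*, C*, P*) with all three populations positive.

R* ≈ 116, C* ≈ 25.5, P* ≈ 24.9

From dP/dt = 0: 0.0167C* = 0.426, so C* = 25.5.
From dR/dt = 0: 1.26(1 - R*/585) = 0.0396·25.5, giving R* = 585·(1 - 0.802) = 116.
From dC/dt = 0: 0.0106·116 - 0.098 = 0.0454P*, so P* = 1.13/0.0454 = 24.9.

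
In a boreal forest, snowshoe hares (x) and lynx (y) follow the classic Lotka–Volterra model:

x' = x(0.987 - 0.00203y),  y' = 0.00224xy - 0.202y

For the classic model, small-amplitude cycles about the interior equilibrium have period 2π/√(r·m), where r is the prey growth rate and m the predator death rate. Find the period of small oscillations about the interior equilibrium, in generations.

T ≈ 14.1 generations

Here r = 0.987 and m = 0.202, so r·m = 0.199.
ω = √0.199 = 0.447 per generation, hence T = 2π/ω ≈ 14.1 generations.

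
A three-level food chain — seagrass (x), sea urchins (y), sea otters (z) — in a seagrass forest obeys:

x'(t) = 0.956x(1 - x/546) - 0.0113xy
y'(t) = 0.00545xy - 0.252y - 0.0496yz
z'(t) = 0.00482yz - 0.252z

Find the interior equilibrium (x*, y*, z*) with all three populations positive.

x* ≈ 209, y* ≈ 52.3, z* ≈ 17.8

From dz/dt = 0: 0.00482y* = 0.252, so y* = 52.3.
From dx/dt = 0: 0.956(1 - x*/546) = 0.0113·52.3, giving x* = 546·(1 - 0.618) = 209.
From dy/dt = 0: 0.00545·209 - 0.252 = 0.0496z*, so z* = 0.885/0.0496 = 17.8.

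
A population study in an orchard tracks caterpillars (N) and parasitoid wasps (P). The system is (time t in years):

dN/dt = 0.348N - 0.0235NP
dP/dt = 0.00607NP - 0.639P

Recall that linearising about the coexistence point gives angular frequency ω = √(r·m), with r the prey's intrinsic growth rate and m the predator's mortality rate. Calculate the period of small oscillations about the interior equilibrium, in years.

Here r = 0.348 and m = 0.639, so r·m = 0.222.
ω = √0.222 = 0.472 per year, hence T = 2π/ω ≈ 13.3 years.

T ≈ 13.3 years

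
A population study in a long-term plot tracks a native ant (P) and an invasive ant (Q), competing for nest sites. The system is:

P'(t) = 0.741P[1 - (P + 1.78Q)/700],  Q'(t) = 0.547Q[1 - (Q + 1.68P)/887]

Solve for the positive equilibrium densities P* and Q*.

P* ≈ 442, Q* ≈ 145

Setting both brackets to zero gives the nullclines P + 1.78Q = 700 and 1.68P + Q = 887.
Substituting Q = 887 - 1.68P into the first: P(1 - 1.78·1.68) = 700 - 1.78·887.
So P* = -879/-1.99 = 442, and then Q* = 887 - 1.68·442 = 145.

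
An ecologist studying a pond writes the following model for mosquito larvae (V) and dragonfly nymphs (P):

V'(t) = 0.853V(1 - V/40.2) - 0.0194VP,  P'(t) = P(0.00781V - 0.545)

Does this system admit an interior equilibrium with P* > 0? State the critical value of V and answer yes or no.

The predator equation gives dP/dt > 0 only when V > 0.545/0.00781 = 69.8.
Without the predator, V → K = 40.2. Since 40.2 < 69.8, the predator cannot invade.

Threshold V = 69.8; K < 69.8, so no, the predator goes extinct.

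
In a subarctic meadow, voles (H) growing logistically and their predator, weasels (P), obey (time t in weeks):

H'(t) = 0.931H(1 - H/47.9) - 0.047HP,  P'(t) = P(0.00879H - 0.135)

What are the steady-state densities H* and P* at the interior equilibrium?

From dP/dt = 0 with P > 0: 0.00879H* = 0.135, so H* = 15.4.
Substitute into dH/dt = 0: 0.931(1 - 15.4/47.9) = 0.047P*.
The bracket is 0.679, giving P* = 0.632/0.047 = 13.5.

H* ≈ 15.4, P* ≈ 13.5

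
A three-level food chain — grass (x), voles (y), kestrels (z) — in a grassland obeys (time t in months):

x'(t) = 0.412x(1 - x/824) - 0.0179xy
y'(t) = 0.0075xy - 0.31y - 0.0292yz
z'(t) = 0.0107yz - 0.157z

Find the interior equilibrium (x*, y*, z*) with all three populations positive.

From dz/dt = 0: 0.0107y* = 0.157, so y* = 14.7.
From dx/dt = 0: 0.412(1 - x*/824) = 0.0179·14.7, giving x* = 824·(1 - 0.637) = 299.
From dy/dt = 0: 0.0075·299 - 0.31 = 0.0292z*, so z* = 1.93/0.0292 = 66.1.

x* ≈ 299, y* ≈ 14.7, z* ≈ 66.1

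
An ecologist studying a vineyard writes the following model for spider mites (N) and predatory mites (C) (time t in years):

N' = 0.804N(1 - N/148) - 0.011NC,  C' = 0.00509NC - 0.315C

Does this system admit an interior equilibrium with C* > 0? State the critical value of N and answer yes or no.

The predator equation gives dC/dt > 0 only when N > 0.315/0.00509 = 61.9.
Without the predator, N → K = 148. Since 148 > 61.9, the predator can invade and persist.

Threshold N = 61.9; K > 61.9, so yes, the predator persists.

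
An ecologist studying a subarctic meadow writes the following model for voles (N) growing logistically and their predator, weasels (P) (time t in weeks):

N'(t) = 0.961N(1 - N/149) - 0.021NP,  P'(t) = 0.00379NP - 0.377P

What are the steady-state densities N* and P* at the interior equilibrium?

From dP/dt = 0 with P > 0: 0.00379N* = 0.377, so N* = 99.5.
Substitute into dN/dt = 0: 0.961(1 - 99.5/149) = 0.021P*.
The bracket is 0.332, giving P* = 0.319/0.021 = 15.2.

N* ≈ 99.5, P* ≈ 15.2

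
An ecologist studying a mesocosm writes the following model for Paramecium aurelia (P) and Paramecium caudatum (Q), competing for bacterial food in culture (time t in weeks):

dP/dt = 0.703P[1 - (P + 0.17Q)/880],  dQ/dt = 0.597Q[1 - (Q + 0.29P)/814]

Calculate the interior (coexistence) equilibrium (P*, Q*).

P* ≈ 780, Q* ≈ 588

Setting both brackets to zero gives the nullclines P + 0.17Q = 880 and 0.29P + Q = 814.
Substituting Q = 814 - 0.29P into the first: P(1 - 0.17·0.29) = 880 - 0.17·814.
So P* = 742/0.951 = 780, and then Q* = 814 - 0.29·780 = 588.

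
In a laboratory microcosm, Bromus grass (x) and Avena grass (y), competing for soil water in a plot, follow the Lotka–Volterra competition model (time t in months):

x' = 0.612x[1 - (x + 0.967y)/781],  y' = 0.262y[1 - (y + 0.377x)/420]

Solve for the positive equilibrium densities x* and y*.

x* ≈ 590, y* ≈ 198

Setting both brackets to zero gives the nullclines x + 0.967y = 781 and 0.377x + y = 420.
Substituting y = 420 - 0.377x into the first: x(1 - 0.967·0.377) = 781 - 0.967·420.
So x* = 375/0.635 = 590, and then y* = 420 - 0.377·590 = 198.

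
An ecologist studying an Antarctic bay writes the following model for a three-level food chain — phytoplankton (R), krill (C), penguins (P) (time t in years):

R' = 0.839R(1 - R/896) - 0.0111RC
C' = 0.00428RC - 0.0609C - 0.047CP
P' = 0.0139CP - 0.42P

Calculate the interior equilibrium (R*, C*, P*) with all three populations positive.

From dP/dt = 0: 0.0139C* = 0.42, so C* = 30.2.
From dR/dt = 0: 0.839(1 - R*/896) = 0.0111·30.2, giving R* = 896·(1 - 0.4) = 538.
From dC/dt = 0: 0.00428·538 - 0.0609 = 0.047P*, so P* = 2.24/0.047 = 47.7.

R* ≈ 538, C* ≈ 30.2, P* ≈ 47.7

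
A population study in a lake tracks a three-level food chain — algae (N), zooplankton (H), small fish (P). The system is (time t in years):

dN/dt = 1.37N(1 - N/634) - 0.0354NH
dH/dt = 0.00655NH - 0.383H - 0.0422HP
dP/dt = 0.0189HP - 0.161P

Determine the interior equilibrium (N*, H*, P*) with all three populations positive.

N* ≈ 494, H* ≈ 8.52, P* ≈ 67.7

From dP/dt = 0: 0.0189H* = 0.161, so H* = 8.52.
From dN/dt = 0: 1.37(1 - N*/634) = 0.0354·8.52, giving N* = 634·(1 - 0.22) = 494.
From dH/dt = 0: 0.00655·494 - 0.383 = 0.0422P*, so P* = 2.86/0.0422 = 67.7.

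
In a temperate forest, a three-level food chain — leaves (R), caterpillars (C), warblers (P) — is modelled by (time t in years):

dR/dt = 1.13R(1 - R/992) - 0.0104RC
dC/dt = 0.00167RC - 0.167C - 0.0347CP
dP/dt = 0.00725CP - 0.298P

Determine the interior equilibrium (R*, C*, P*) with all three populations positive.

R* ≈ 617, C* ≈ 41.1, P* ≈ 24.9

From dP/dt = 0: 0.00725C* = 0.298, so C* = 41.1.
From dR/dt = 0: 1.13(1 - R*/992) = 0.0104·41.1, giving R* = 992·(1 - 0.378) = 617.
From dC/dt = 0: 0.00167·617 - 0.167 = 0.0347P*, so P* = 0.863/0.0347 = 24.9.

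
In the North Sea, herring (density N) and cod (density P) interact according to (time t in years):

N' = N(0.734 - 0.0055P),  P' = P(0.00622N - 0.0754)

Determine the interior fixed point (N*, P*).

Set dP/dt = 0 with P > 0: 0.00622N - 0.0754 = 0, so N* = 0.0754/0.00622 = 12.1.
Set dN/dt = 0 with N > 0: 0.734 - 0.0055P = 0, so P* = 0.734/0.0055 = 133.

N* ≈ 12.1, P* ≈ 133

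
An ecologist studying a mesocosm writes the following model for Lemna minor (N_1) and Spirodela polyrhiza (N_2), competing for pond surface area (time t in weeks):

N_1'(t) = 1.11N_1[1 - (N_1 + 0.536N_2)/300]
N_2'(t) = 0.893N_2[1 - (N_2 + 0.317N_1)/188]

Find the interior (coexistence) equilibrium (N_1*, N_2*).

Setting both brackets to zero gives the nullclines N_1 + 0.536N_2 = 300 and 0.317N_1 + N_2 = 188.
Substituting N_2 = 188 - 0.317N_1 into the first: N_1(1 - 0.536·0.317) = 300 - 0.536·188.
So N_1* = 199/0.83 = 240, and then N_2* = 188 - 0.317·240 = 112.

N_1* ≈ 240, N_2* ≈ 112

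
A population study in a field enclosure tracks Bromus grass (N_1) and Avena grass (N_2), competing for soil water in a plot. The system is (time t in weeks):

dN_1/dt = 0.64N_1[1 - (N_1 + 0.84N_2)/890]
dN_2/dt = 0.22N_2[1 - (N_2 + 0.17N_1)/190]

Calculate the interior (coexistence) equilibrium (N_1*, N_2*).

Setting both brackets to zero gives the nullclines N_1 + 0.84N_2 = 890 and 0.17N_1 + N_2 = 190.
Substituting N_2 = 190 - 0.17N_1 into the first: N_1(1 - 0.84·0.17) = 890 - 0.84·190.
So N_1* = 730/0.857 = 852, and then N_2* = 190 - 0.17·852 = 45.1.

N_1* ≈ 852, N_2* ≈ 45.1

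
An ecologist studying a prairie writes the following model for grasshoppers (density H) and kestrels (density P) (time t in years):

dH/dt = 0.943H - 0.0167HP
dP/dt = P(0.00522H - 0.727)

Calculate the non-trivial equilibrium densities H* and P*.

H* ≈ 139, P* ≈ 56.5

Set dP/dt = 0 with P > 0: 0.00522H - 0.727 = 0, so H* = 0.727/0.00522 = 139.
Set dH/dt = 0 with H > 0: 0.943 - 0.0167P = 0, so P* = 0.943/0.0167 = 56.5.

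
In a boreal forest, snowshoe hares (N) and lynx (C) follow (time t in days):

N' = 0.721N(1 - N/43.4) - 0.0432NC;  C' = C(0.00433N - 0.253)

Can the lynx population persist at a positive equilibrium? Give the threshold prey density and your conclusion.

Threshold N = 58.4; K < 58.4, so no, the predator goes extinct.

The predator equation gives dC/dt > 0 only when N > 0.253/0.00433 = 58.4.
Without the predator, N → K = 43.4. Since 43.4 < 58.4, the predator cannot invade.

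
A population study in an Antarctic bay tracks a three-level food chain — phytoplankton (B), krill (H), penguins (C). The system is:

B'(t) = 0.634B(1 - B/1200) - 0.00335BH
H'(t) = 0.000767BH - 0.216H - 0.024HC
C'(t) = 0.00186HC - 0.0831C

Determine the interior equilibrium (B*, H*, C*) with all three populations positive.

From dC/dt = 0: 0.00186H* = 0.0831, so H* = 44.7.
From dB/dt = 0: 0.634(1 - B*/1200) = 0.00335·44.7, giving B* = 1200·(1 - 0.236) = 917.
From dH/dt = 0: 0.000767·917 - 0.216 = 0.024C*, so C* = 0.487/0.024 = 20.3.

B* ≈ 917, H* ≈ 44.7, C* ≈ 20.3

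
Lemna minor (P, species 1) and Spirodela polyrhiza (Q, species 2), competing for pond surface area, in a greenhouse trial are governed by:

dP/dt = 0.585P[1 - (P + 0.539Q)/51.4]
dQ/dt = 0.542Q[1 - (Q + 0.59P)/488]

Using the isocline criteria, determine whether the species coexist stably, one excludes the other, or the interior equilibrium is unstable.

Compare the nullcline intercepts: K1/α12 = 51.4/0.539 = 95.4 < K2 = 488; K2/α21 = 488/0.59 = 827 > K1 = 51.4.
Since the inequalities point opposite ways, species 2 can invade but species 1 cannot.

species 2 excludes species 1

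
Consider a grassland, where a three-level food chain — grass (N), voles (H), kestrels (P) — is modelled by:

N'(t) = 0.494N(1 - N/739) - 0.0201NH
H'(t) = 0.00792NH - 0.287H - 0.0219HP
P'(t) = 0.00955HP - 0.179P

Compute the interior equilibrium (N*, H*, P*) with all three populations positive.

N* ≈ 175, H* ≈ 18.7, P* ≈ 50.3

From dP/dt = 0: 0.00955H* = 0.179, so H* = 18.7.
From dN/dt = 0: 0.494(1 - N*/739) = 0.0201·18.7, giving N* = 739·(1 - 0.763) = 175.
From dH/dt = 0: 0.00792·175 - 0.287 = 0.0219P*, so P* = 1.1/0.0219 = 50.3.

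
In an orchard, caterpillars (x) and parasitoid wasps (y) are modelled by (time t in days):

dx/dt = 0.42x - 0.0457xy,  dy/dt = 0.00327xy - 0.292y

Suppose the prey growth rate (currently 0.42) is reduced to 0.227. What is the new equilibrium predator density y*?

At the interior fixed point, setting dx/dt = 0 with x > 0 fixes y* = (prey growth rate)/(xy coefficient) — independent of the other coefficients.
With the change, y* = 0.227/0.0457 = 4.97; it falls from 9.19.

y* ≈ 4.97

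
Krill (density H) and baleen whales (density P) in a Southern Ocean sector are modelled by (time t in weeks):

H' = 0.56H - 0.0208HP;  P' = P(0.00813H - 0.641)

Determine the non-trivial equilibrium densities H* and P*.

H* ≈ 78.8, P* ≈ 26.9

Set dP/dt = 0 with P > 0: 0.00813H - 0.641 = 0, so H* = 0.641/0.00813 = 78.8.
Set dH/dt = 0 with H > 0: 0.56 - 0.0208P = 0, so P* = 0.56/0.0208 = 26.9.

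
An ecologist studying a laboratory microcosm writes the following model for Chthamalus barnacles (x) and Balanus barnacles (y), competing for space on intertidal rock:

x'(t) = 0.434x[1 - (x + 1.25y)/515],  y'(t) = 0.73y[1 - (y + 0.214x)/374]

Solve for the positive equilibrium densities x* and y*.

Setting both brackets to zero gives the nullclines x + 1.25y = 515 and 0.214x + y = 374.
Substituting y = 374 - 0.214x into the first: x(1 - 1.25·0.214) = 515 - 1.25·374.
So x* = 47.5/0.732 = 64.8, and then y* = 374 - 0.214·64.8 = 360.

x* ≈ 64.8, y* ≈ 360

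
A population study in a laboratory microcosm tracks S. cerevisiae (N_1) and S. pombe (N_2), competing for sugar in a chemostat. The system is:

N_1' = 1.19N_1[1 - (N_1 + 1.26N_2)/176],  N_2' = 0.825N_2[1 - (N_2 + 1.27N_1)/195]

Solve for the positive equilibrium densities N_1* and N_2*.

Setting both brackets to zero gives the nullclines N_1 + 1.26N_2 = 176 and 1.27N_1 + N_2 = 195.
Substituting N_2 = 195 - 1.27N_1 into the first: N_1(1 - 1.26·1.27) = 176 - 1.26·195.
So N_1* = -69.7/-0.6 = 116, and then N_2* = 195 - 1.27·116 = 47.5.

N_1* ≈ 116, N_2* ≈ 47.5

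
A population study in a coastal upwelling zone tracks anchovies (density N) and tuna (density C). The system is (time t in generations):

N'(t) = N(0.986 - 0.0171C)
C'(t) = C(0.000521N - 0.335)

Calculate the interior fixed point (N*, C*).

N* ≈ 643, C* ≈ 57.7

Set dC/dt = 0 with C > 0: 0.000521N - 0.335 = 0, so N* = 0.335/0.000521 = 643.
Set dN/dt = 0 with N > 0: 0.986 - 0.0171C = 0, so C* = 0.986/0.0171 = 57.7.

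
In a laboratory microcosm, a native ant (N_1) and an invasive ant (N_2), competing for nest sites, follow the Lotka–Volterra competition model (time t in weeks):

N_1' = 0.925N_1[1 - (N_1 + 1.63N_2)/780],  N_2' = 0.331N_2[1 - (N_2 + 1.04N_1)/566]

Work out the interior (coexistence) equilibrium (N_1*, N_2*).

N_1* ≈ 205, N_2* ≈ 353

Setting both brackets to zero gives the nullclines N_1 + 1.63N_2 = 780 and 1.04N_1 + N_2 = 566.
Substituting N_2 = 566 - 1.04N_1 into the first: N_1(1 - 1.63·1.04) = 780 - 1.63·566.
So N_1* = -143/-0.695 = 205, and then N_2* = 566 - 1.04·205 = 353.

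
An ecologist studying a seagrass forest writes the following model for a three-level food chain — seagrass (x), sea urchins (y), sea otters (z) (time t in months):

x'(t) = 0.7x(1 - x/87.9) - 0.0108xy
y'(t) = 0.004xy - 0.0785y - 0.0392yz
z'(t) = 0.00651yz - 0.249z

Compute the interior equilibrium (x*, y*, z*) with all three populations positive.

x* ≈ 36, y* ≈ 38.2, z* ≈ 1.67

From dz/dt = 0: 0.00651y* = 0.249, so y* = 38.2.
From dx/dt = 0: 0.7(1 - x*/87.9) = 0.0108·38.2, giving x* = 87.9·(1 - 0.59) = 36.
From dy/dt = 0: 0.004·36 - 0.0785 = 0.0392z*, so z* = 0.0656/0.0392 = 1.67.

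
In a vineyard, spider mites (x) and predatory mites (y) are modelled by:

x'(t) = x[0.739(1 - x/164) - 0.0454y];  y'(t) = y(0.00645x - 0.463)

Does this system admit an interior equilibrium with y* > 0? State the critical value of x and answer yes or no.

The predator equation gives dy/dt > 0 only when x > 0.463/0.00645 = 71.8.
Without the predator, x → K = 164. Since 164 > 71.8, the predator can invade and persist.

Threshold x = 71.8; K > 71.8, so yes, the predator persists.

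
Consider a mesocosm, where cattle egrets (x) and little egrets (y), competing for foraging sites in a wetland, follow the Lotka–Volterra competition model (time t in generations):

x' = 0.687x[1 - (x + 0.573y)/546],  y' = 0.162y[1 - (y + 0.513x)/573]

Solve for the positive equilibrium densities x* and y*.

x* ≈ 308, y* ≈ 415

Setting both brackets to zero gives the nullclines x + 0.573y = 546 and 0.513x + y = 573.
Substituting y = 573 - 0.513x into the first: x(1 - 0.573·0.513) = 546 - 0.573·573.
So x* = 218/0.706 = 308, and then y* = 573 - 0.513·308 = 415.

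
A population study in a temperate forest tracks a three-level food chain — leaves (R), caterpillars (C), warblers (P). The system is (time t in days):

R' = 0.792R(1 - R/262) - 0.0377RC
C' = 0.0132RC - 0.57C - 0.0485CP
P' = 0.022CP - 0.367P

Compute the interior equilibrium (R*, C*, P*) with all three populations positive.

From dP/dt = 0: 0.022C* = 0.367, so C* = 16.7.
From dR/dt = 0: 0.792(1 - R*/262) = 0.0377·16.7, giving R* = 262·(1 - 0.794) = 54.
From dC/dt = 0: 0.0132·54 - 0.57 = 0.0485P*, so P* = 0.142/0.0485 = 2.93.

R* ≈ 54, C* ≈ 16.7, P* ≈ 2.93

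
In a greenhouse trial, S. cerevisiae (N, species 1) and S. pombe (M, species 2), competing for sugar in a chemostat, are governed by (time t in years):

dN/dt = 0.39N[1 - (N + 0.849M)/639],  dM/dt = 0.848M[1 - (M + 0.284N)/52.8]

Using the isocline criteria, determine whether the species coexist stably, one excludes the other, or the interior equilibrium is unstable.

Compare the nullcline intercepts: K1/α12 = 639/0.849 = 753 > K2 = 52.8; K2/α21 = 52.8/0.284 = 186 < K1 = 639.
Since the inequalities point opposite ways, species 1 can invade but species 2 cannot.

species 1 excludes species 2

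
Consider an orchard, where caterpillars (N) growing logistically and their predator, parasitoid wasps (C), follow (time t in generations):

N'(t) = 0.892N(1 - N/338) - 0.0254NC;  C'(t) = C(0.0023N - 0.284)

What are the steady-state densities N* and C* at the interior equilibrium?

N* ≈ 123, C* ≈ 22.3

From dC/dt = 0 with C > 0: 0.0023N* = 0.284, so N* = 123.
Substitute into dN/dt = 0: 0.892(1 - 123/338) = 0.0254C*.
The bracket is 0.635, giving C* = 0.566/0.0254 = 22.3.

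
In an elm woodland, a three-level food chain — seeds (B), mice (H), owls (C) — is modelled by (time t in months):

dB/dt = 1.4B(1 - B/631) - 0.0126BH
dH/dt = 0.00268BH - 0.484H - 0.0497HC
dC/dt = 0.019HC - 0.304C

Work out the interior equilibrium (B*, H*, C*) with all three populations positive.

From dC/dt = 0: 0.019H* = 0.304, so H* = 16.
From dB/dt = 0: 1.4(1 - B*/631) = 0.0126·16, giving B* = 631·(1 - 0.144) = 540.
From dH/dt = 0: 0.00268·540 - 0.484 = 0.0497C*, so C* = 0.964/0.0497 = 19.4.

B* ≈ 540, H* ≈ 16, C* ≈ 19.4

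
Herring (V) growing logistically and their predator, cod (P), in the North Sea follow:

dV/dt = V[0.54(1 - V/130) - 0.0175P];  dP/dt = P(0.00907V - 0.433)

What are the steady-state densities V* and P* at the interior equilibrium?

V* ≈ 47.7, P* ≈ 19.5

From dP/dt = 0 with P > 0: 0.00907V* = 0.433, so V* = 47.7.
Substitute into dV/dt = 0: 0.54(1 - 47.7/130) = 0.0175P*.
The bracket is 0.633, giving P* = 0.342/0.0175 = 19.5.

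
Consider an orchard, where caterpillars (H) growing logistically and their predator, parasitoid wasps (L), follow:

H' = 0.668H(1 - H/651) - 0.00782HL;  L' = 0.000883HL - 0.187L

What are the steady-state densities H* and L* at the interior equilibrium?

H* ≈ 212, L* ≈ 57.6

From dL/dt = 0 with L > 0: 0.000883H* = 0.187, so H* = 212.
Substitute into dH/dt = 0: 0.668(1 - 212/651) = 0.00782L*.
The bracket is 0.675, giving L* = 0.451/0.00782 = 57.6.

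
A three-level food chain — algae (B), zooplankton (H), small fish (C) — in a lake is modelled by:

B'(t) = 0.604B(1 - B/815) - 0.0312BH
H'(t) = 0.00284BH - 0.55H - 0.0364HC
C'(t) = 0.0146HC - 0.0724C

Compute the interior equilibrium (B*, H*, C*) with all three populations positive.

From dC/dt = 0: 0.0146H* = 0.0724, so H* = 4.96.
From dB/dt = 0: 0.604(1 - B*/815) = 0.0312·4.96, giving B* = 815·(1 - 0.256) = 606.
From dH/dt = 0: 0.00284·606 - 0.55 = 0.0364C*, so C* = 1.17/0.0364 = 32.2.

B* ≈ 606, H* ≈ 4.96, C* ≈ 32.2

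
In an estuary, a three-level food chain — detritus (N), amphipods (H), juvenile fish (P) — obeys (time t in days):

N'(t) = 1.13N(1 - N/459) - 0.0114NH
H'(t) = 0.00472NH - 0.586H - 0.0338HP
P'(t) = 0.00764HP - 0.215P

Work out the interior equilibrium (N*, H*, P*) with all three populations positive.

From dP/dt = 0: 0.00764H* = 0.215, so H* = 28.1.
From dN/dt = 0: 1.13(1 - N*/459) = 0.0114·28.1, giving N* = 459·(1 - 0.284) = 329.
From dH/dt = 0: 0.00472·329 - 0.586 = 0.0338P*, so P* = 0.965/0.0338 = 28.6.

N* ≈ 329, H* ≈ 28.1, P* ≈ 28.6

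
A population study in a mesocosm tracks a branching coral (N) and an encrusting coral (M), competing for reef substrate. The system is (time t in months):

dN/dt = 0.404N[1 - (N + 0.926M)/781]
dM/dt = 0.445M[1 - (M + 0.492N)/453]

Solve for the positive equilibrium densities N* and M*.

N* ≈ 664, M* ≈ 126

Setting both brackets to zero gives the nullclines N + 0.926M = 781 and 0.492N + M = 453.
Substituting M = 453 - 0.492N into the first: N(1 - 0.926·0.492) = 781 - 0.926·453.
So N* = 362/0.544 = 664, and then M* = 453 - 0.492·664 = 126.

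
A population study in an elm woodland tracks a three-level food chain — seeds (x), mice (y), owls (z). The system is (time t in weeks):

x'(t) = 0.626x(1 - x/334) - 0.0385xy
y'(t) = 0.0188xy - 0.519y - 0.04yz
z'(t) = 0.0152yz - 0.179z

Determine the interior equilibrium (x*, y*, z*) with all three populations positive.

From dz/dt = 0: 0.0152y* = 0.179, so y* = 11.8.
From dx/dt = 0: 0.626(1 - x*/334) = 0.0385·11.8, giving x* = 334·(1 - 0.724) = 92.1.
From dy/dt = 0: 0.0188·92.1 - 0.519 = 0.04z*, so z* = 1.21/0.04 = 30.3.

x* ≈ 92.1, y* ≈ 11.8, z* ≈ 30.3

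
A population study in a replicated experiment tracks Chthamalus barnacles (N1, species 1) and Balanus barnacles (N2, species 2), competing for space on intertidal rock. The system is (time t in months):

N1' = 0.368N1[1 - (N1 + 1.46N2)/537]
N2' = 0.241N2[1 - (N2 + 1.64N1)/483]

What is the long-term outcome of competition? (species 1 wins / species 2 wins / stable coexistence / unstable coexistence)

Compare the nullcline intercepts: K1/α12 = 537/1.46 = 368 < K2 = 483; K2/α21 = 483/1.64 = 295 < K1 = 537.
Since both are reversed, neither can invade when rare; the interior point is a saddle.

unstable coexistence (outcome depends on initial conditions)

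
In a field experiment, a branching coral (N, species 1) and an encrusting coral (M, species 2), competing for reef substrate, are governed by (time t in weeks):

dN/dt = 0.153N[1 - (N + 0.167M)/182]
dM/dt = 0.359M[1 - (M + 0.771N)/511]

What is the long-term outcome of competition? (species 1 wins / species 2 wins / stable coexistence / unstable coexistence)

stable coexistence

Compare the nullcline intercepts: K1/α12 = 182/0.167 = 1090 > K2 = 511; K2/α21 = 511/0.771 = 663 > K1 = 182.
Since both inequalities hold, each species can invade when rare, so the interior equilibrium is stable.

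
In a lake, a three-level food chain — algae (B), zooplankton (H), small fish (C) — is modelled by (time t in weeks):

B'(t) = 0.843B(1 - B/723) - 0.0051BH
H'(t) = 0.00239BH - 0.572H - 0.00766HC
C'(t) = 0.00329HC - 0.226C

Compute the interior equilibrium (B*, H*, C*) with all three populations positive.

B* ≈ 423, H* ≈ 68.7, C* ≈ 57.2

From dC/dt = 0: 0.00329H* = 0.226, so H* = 68.7.
From dB/dt = 0: 0.843(1 - B*/723) = 0.0051·68.7, giving B* = 723·(1 - 0.416) = 423.
From dH/dt = 0: 0.00239·423 - 0.572 = 0.00766C*, so C* = 0.438/0.00766 = 57.2.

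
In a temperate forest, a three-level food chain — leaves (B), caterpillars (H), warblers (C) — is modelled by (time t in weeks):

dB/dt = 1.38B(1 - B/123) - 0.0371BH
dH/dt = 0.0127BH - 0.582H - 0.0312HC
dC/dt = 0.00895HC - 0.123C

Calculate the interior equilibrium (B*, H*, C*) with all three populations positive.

B* ≈ 77.6, H* ≈ 13.7, C* ≈ 12.9

From dC/dt = 0: 0.00895H* = 0.123, so H* = 13.7.
From dB/dt = 0: 1.38(1 - B*/123) = 0.0371·13.7, giving B* = 123·(1 - 0.369) = 77.6.
From dH/dt = 0: 0.0127·77.6 - 0.582 = 0.0312C*, so C* = 0.403/0.0312 = 12.9.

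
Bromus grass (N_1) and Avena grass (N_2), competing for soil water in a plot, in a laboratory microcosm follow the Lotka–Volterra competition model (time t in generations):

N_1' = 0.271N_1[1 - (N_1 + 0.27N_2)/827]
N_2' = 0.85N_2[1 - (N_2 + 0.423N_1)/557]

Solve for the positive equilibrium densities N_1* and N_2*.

N_1* ≈ 764, N_2* ≈ 234

Setting both brackets to zero gives the nullclines N_1 + 0.27N_2 = 827 and 0.423N_1 + N_2 = 557.
Substituting N_2 = 557 - 0.423N_1 into the first: N_1(1 - 0.27·0.423) = 827 - 0.27·557.
So N_1* = 677/0.886 = 764, and then N_2* = 557 - 0.423·764 = 234.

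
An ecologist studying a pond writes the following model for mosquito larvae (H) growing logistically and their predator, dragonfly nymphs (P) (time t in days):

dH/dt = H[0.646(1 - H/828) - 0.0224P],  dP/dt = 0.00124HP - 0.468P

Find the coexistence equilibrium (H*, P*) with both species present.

From dP/dt = 0 with P > 0: 0.00124H* = 0.468, so H* = 377.
Substitute into dH/dt = 0: 0.646(1 - 377/828) = 0.0224P*.
The bracket is 0.544, giving P* = 0.352/0.0224 = 15.7.

H* ≈ 377, P* ≈ 15.7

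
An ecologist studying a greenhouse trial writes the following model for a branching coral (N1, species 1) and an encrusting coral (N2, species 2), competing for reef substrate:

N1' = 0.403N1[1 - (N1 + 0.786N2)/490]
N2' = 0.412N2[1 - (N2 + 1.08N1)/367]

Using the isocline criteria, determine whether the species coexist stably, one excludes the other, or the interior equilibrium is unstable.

Compare the nullcline intercepts: K1/α12 = 490/0.786 = 623 > K2 = 367; K2/α21 = 367/1.08 = 340 < K1 = 490.
Since the inequalities point opposite ways, species 1 can invade but species 2 cannot.

species 1 excludes species 2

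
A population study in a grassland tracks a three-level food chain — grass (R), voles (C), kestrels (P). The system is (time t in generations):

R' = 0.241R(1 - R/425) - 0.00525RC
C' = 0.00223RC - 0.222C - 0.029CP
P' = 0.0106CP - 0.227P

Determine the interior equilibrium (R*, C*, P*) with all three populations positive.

R* ≈ 227, C* ≈ 21.4, P* ≈ 9.78

From dP/dt = 0: 0.0106C* = 0.227, so C* = 21.4.
From dR/dt = 0: 0.241(1 - R*/425) = 0.00525·21.4, giving R* = 425·(1 - 0.467) = 227.
From dC/dt = 0: 0.00223·227 - 0.222 = 0.029P*, so P* = 0.284/0.029 = 9.78.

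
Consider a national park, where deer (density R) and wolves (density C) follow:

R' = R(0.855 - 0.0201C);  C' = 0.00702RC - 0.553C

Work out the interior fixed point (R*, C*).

Set dC/dt = 0 with C > 0: 0.00702R - 0.553 = 0, so R* = 0.553/0.00702 = 78.8.
Set dR/dt = 0 with R > 0: 0.855 - 0.0201C = 0, so C* = 0.855/0.0201 = 42.5.

R* ≈ 78.8, C* ≈ 42.5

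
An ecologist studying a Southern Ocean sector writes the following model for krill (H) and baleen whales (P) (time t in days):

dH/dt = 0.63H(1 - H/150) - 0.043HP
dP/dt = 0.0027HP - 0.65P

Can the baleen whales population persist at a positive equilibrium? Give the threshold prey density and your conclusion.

The predator equation gives dP/dt > 0 only when H > 0.65/0.0027 = 241.
Without the predator, H → K = 150. Since 150 < 241, the predator cannot invade.

Threshold H = 241; K < 241, so no, the predator goes extinct.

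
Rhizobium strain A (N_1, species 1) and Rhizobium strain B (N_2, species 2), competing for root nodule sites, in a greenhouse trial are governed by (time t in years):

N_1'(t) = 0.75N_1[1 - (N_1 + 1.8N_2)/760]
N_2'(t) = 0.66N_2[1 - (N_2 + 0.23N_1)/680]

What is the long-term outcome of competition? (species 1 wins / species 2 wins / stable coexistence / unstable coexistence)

Compare the nullcline intercepts: K1/α12 = 760/1.8 = 422 < K2 = 680; K2/α21 = 680/0.23 = 2960 > K1 = 760.
Since the inequalities point opposite ways, species 2 can invade but species 1 cannot.

species 2 excludes species 1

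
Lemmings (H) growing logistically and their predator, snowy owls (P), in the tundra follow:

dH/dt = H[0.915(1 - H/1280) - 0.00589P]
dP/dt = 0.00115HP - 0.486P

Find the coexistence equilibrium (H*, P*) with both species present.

From dP/dt = 0 with P > 0: 0.00115H* = 0.486, so H* = 423.
Substitute into dH/dt = 0: 0.915(1 - 423/1280) = 0.00589P*.
The bracket is 0.67, giving P* = 0.613/0.00589 = 104.

H* ≈ 423, P* ≈ 104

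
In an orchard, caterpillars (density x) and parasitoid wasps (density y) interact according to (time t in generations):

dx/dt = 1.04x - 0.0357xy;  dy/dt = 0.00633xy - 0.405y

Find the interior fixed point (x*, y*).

x* ≈ 64, y* ≈ 29.1

Set dy/dt = 0 with y > 0: 0.00633x - 0.405 = 0, so x* = 0.405/0.00633 = 64.
Set dx/dt = 0 with x > 0: 1.04 - 0.0357y = 0, so y* = 1.04/0.0357 = 29.1.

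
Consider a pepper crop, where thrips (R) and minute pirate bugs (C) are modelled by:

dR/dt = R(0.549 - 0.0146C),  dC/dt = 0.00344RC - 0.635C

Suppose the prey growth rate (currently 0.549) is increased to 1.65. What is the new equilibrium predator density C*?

At the interior fixed point, setting dR/dt = 0 with R > 0 fixes C* = (prey growth rate)/(RC coefficient) — independent of the other coefficients.
With the change, C* = 1.65/0.0146 = 113; it rises from 37.6.

C* ≈ 113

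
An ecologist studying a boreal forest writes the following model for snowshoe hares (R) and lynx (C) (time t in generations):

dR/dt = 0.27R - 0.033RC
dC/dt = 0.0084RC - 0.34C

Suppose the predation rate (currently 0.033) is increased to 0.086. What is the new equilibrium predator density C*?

C* ≈ 3.14

At the interior fixed point, setting dR/dt = 0 with R > 0 fixes C* = (prey growth rate)/(RC coefficient) — independent of the other coefficients.
With the change, C* = 0.27/0.086 = 3.14; it falls from 8.18.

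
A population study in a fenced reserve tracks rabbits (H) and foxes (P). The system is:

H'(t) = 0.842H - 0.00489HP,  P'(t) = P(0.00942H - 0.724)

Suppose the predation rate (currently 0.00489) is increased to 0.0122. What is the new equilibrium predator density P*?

P* ≈ 69

At the interior fixed point, setting dH/dt = 0 with H > 0 fixes P* = (prey growth rate)/(HP coefficient) — independent of the other coefficients.
With the change, P* = 0.842/0.0122 = 69; it falls from 172.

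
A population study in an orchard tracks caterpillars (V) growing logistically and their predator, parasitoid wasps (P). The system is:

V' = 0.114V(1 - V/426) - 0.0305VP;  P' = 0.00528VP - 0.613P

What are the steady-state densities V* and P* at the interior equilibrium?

From dP/dt = 0 with P > 0: 0.00528V* = 0.613, so V* = 116.
Substitute into dV/dt = 0: 0.114(1 - 116/426) = 0.0305P*.
The bracket is 0.727, giving P* = 0.0829/0.0305 = 2.72.

V* ≈ 116, P* ≈ 2.72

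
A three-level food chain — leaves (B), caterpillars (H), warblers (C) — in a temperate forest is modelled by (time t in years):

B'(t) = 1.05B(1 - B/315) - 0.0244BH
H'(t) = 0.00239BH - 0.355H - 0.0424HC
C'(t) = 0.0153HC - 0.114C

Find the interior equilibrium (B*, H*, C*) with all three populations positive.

From dC/dt = 0: 0.0153H* = 0.114, so H* = 7.45.
From dB/dt = 0: 1.05(1 - B*/315) = 0.0244·7.45, giving B* = 315·(1 - 0.173) = 260.
From dH/dt = 0: 0.00239·260 - 0.355 = 0.0424C*, so C* = 0.267/0.0424 = 6.31.

B* ≈ 260, H* ≈ 7.45, C* ≈ 6.31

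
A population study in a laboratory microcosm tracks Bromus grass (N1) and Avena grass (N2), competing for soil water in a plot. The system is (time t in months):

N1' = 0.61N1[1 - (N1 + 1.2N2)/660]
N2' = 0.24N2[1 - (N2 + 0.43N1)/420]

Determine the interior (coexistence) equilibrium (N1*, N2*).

Setting both brackets to zero gives the nullclines N1 + 1.2N2 = 660 and 0.43N1 + N2 = 420.
Substituting N2 = 420 - 0.43N1 into the first: N1(1 - 1.2·0.43) = 660 - 1.2·420.
So N1* = 156/0.484 = 322, and then N2* = 420 - 0.43·322 = 281.

N1* ≈ 322, N2* ≈ 281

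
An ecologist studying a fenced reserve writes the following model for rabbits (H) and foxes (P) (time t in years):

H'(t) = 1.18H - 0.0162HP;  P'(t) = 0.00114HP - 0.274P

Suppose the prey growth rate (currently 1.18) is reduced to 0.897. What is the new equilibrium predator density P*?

P* ≈ 55.4

At the interior fixed point, setting dH/dt = 0 with H > 0 fixes P* = (prey growth rate)/(HP coefficient) — independent of the other coefficients.
With the change, P* = 0.897/0.0162 = 55.4; it falls from 72.8.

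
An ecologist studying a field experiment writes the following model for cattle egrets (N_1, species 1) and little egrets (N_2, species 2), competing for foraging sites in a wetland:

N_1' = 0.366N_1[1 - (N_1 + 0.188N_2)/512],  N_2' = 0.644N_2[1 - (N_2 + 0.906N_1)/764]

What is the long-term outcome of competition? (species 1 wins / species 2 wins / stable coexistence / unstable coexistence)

stable coexistence

Compare the nullcline intercepts: K1/α12 = 512/0.188 = 2720 > K2 = 764; K2/α21 = 764/0.906 = 843 > K1 = 512.
Since both inequalities hold, each species can invade when rare, so the interior equilibrium is stable.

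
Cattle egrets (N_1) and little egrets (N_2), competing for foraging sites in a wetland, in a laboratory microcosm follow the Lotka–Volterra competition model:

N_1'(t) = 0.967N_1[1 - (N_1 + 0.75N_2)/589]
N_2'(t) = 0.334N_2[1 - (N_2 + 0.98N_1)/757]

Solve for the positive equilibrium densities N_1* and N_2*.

Setting both brackets to zero gives the nullclines N_1 + 0.75N_2 = 589 and 0.98N_1 + N_2 = 757.
Substituting N_2 = 757 - 0.98N_1 into the first: N_1(1 - 0.75·0.98) = 589 - 0.75·757.
So N_1* = 21.2/0.265 = 80.2, and then N_2* = 757 - 0.98·80.2 = 678.

N_1* ≈ 80.2, N_2* ≈ 678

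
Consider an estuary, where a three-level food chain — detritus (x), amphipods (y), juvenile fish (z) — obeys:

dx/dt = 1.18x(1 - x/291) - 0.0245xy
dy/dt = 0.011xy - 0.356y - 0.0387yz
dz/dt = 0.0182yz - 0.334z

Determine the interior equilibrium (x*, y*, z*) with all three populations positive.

From dz/dt = 0: 0.0182y* = 0.334, so y* = 18.4.
From dx/dt = 0: 1.18(1 - x*/291) = 0.0245·18.4, giving x* = 291·(1 - 0.381) = 180.
From dy/dt = 0: 0.011·180 - 0.356 = 0.0387z*, so z* = 1.63/0.0387 = 42.

x* ≈ 180, y* ≈ 18.4, z* ≈ 42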